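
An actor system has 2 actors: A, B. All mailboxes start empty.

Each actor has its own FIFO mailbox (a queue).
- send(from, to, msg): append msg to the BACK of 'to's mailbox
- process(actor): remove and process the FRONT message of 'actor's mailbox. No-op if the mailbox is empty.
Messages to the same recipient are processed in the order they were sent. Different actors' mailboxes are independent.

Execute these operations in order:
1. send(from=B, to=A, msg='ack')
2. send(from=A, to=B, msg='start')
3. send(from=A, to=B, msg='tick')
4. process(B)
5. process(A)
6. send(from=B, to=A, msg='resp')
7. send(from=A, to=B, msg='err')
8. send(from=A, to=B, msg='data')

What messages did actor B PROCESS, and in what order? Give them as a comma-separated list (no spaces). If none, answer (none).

Answer: start

Derivation:
After 1 (send(from=B, to=A, msg='ack')): A:[ack] B:[]
After 2 (send(from=A, to=B, msg='start')): A:[ack] B:[start]
After 3 (send(from=A, to=B, msg='tick')): A:[ack] B:[start,tick]
After 4 (process(B)): A:[ack] B:[tick]
After 5 (process(A)): A:[] B:[tick]
After 6 (send(from=B, to=A, msg='resp')): A:[resp] B:[tick]
After 7 (send(from=A, to=B, msg='err')): A:[resp] B:[tick,err]
After 8 (send(from=A, to=B, msg='data')): A:[resp] B:[tick,err,data]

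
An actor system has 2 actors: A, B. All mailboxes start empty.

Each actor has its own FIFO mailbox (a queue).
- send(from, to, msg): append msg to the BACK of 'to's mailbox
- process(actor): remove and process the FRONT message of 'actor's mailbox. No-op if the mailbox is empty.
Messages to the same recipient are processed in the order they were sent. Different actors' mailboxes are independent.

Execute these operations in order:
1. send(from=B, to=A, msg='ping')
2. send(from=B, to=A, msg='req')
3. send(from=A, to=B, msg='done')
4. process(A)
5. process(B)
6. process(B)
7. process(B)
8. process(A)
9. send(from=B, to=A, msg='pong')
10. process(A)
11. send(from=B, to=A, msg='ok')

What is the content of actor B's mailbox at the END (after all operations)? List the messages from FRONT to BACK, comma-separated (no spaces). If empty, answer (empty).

After 1 (send(from=B, to=A, msg='ping')): A:[ping] B:[]
After 2 (send(from=B, to=A, msg='req')): A:[ping,req] B:[]
After 3 (send(from=A, to=B, msg='done')): A:[ping,req] B:[done]
After 4 (process(A)): A:[req] B:[done]
After 5 (process(B)): A:[req] B:[]
After 6 (process(B)): A:[req] B:[]
After 7 (process(B)): A:[req] B:[]
After 8 (process(A)): A:[] B:[]
After 9 (send(from=B, to=A, msg='pong')): A:[pong] B:[]
After 10 (process(A)): A:[] B:[]
After 11 (send(from=B, to=A, msg='ok')): A:[ok] B:[]

Answer: (empty)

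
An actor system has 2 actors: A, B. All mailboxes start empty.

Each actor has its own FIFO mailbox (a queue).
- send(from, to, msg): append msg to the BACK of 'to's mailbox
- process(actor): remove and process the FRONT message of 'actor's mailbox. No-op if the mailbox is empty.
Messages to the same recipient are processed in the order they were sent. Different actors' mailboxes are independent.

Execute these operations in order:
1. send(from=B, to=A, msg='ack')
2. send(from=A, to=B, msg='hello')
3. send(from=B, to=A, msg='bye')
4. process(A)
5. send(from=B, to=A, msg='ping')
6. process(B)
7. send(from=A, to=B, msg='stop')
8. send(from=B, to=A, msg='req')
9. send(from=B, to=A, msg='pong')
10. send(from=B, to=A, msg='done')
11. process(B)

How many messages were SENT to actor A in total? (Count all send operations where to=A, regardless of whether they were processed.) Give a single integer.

After 1 (send(from=B, to=A, msg='ack')): A:[ack] B:[]
After 2 (send(from=A, to=B, msg='hello')): A:[ack] B:[hello]
After 3 (send(from=B, to=A, msg='bye')): A:[ack,bye] B:[hello]
After 4 (process(A)): A:[bye] B:[hello]
After 5 (send(from=B, to=A, msg='ping')): A:[bye,ping] B:[hello]
After 6 (process(B)): A:[bye,ping] B:[]
After 7 (send(from=A, to=B, msg='stop')): A:[bye,ping] B:[stop]
After 8 (send(from=B, to=A, msg='req')): A:[bye,ping,req] B:[stop]
After 9 (send(from=B, to=A, msg='pong')): A:[bye,ping,req,pong] B:[stop]
After 10 (send(from=B, to=A, msg='done')): A:[bye,ping,req,pong,done] B:[stop]
After 11 (process(B)): A:[bye,ping,req,pong,done] B:[]

Answer: 6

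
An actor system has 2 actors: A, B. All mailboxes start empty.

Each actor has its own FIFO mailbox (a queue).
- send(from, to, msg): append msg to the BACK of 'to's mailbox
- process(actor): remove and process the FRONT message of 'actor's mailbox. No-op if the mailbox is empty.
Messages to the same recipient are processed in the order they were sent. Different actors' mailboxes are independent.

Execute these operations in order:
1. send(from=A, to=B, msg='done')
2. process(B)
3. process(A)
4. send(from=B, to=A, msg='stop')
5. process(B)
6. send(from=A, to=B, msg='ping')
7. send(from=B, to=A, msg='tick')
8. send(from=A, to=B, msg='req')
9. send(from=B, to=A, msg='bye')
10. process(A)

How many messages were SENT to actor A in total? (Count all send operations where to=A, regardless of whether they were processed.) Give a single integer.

After 1 (send(from=A, to=B, msg='done')): A:[] B:[done]
After 2 (process(B)): A:[] B:[]
After 3 (process(A)): A:[] B:[]
After 4 (send(from=B, to=A, msg='stop')): A:[stop] B:[]
After 5 (process(B)): A:[stop] B:[]
After 6 (send(from=A, to=B, msg='ping')): A:[stop] B:[ping]
After 7 (send(from=B, to=A, msg='tick')): A:[stop,tick] B:[ping]
After 8 (send(from=A, to=B, msg='req')): A:[stop,tick] B:[ping,req]
After 9 (send(from=B, to=A, msg='bye')): A:[stop,tick,bye] B:[ping,req]
After 10 (process(A)): A:[tick,bye] B:[ping,req]

Answer: 3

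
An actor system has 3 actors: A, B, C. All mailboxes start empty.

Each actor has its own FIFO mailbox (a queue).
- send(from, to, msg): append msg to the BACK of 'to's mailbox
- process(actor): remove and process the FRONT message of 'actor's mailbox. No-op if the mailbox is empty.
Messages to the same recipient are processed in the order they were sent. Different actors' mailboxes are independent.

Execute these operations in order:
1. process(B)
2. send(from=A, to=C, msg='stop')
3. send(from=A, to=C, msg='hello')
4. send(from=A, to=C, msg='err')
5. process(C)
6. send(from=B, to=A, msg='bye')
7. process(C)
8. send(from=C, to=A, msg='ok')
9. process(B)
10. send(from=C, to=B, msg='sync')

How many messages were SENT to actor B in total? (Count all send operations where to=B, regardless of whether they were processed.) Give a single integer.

Answer: 1

Derivation:
After 1 (process(B)): A:[] B:[] C:[]
After 2 (send(from=A, to=C, msg='stop')): A:[] B:[] C:[stop]
After 3 (send(from=A, to=C, msg='hello')): A:[] B:[] C:[stop,hello]
After 4 (send(from=A, to=C, msg='err')): A:[] B:[] C:[stop,hello,err]
After 5 (process(C)): A:[] B:[] C:[hello,err]
After 6 (send(from=B, to=A, msg='bye')): A:[bye] B:[] C:[hello,err]
After 7 (process(C)): A:[bye] B:[] C:[err]
After 8 (send(from=C, to=A, msg='ok')): A:[bye,ok] B:[] C:[err]
After 9 (process(B)): A:[bye,ok] B:[] C:[err]
After 10 (send(from=C, to=B, msg='sync')): A:[bye,ok] B:[sync] C:[err]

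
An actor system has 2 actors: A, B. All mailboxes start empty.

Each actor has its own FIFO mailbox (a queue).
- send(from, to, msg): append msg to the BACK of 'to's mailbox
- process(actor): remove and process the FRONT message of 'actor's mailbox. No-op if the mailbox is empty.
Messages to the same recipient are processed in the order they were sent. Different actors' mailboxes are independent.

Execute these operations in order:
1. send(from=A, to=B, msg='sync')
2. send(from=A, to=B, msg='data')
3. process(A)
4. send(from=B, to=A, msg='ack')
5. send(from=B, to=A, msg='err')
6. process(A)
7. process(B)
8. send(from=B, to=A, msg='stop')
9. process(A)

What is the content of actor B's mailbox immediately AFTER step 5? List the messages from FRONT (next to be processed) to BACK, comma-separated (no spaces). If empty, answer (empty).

After 1 (send(from=A, to=B, msg='sync')): A:[] B:[sync]
After 2 (send(from=A, to=B, msg='data')): A:[] B:[sync,data]
After 3 (process(A)): A:[] B:[sync,data]
After 4 (send(from=B, to=A, msg='ack')): A:[ack] B:[sync,data]
After 5 (send(from=B, to=A, msg='err')): A:[ack,err] B:[sync,data]

sync,data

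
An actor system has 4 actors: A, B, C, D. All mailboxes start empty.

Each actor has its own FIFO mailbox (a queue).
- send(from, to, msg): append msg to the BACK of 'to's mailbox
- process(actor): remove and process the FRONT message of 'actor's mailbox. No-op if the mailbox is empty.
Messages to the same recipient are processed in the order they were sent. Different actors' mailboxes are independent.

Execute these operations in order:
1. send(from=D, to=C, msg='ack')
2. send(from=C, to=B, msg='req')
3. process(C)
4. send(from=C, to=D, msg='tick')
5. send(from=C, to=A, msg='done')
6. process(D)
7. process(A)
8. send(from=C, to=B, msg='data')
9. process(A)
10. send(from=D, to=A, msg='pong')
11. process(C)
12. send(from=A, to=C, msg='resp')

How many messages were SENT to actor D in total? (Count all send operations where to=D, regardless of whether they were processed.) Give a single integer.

After 1 (send(from=D, to=C, msg='ack')): A:[] B:[] C:[ack] D:[]
After 2 (send(from=C, to=B, msg='req')): A:[] B:[req] C:[ack] D:[]
After 3 (process(C)): A:[] B:[req] C:[] D:[]
After 4 (send(from=C, to=D, msg='tick')): A:[] B:[req] C:[] D:[tick]
After 5 (send(from=C, to=A, msg='done')): A:[done] B:[req] C:[] D:[tick]
After 6 (process(D)): A:[done] B:[req] C:[] D:[]
After 7 (process(A)): A:[] B:[req] C:[] D:[]
After 8 (send(from=C, to=B, msg='data')): A:[] B:[req,data] C:[] D:[]
After 9 (process(A)): A:[] B:[req,data] C:[] D:[]
After 10 (send(from=D, to=A, msg='pong')): A:[pong] B:[req,data] C:[] D:[]
After 11 (process(C)): A:[pong] B:[req,data] C:[] D:[]
After 12 (send(from=A, to=C, msg='resp')): A:[pong] B:[req,data] C:[resp] D:[]

Answer: 1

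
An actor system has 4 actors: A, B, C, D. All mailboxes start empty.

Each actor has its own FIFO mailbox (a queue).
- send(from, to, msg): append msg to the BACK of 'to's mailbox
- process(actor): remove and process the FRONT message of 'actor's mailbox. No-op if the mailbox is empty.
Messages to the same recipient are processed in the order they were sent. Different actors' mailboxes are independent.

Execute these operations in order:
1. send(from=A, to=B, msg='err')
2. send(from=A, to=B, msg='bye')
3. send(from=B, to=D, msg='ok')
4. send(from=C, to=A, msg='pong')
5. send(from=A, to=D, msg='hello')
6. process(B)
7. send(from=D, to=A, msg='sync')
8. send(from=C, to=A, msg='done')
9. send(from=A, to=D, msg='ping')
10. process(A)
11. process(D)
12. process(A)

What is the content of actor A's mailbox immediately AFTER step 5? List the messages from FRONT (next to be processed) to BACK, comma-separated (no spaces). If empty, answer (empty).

After 1 (send(from=A, to=B, msg='err')): A:[] B:[err] C:[] D:[]
After 2 (send(from=A, to=B, msg='bye')): A:[] B:[err,bye] C:[] D:[]
After 3 (send(from=B, to=D, msg='ok')): A:[] B:[err,bye] C:[] D:[ok]
After 4 (send(from=C, to=A, msg='pong')): A:[pong] B:[err,bye] C:[] D:[ok]
After 5 (send(from=A, to=D, msg='hello')): A:[pong] B:[err,bye] C:[] D:[ok,hello]

pong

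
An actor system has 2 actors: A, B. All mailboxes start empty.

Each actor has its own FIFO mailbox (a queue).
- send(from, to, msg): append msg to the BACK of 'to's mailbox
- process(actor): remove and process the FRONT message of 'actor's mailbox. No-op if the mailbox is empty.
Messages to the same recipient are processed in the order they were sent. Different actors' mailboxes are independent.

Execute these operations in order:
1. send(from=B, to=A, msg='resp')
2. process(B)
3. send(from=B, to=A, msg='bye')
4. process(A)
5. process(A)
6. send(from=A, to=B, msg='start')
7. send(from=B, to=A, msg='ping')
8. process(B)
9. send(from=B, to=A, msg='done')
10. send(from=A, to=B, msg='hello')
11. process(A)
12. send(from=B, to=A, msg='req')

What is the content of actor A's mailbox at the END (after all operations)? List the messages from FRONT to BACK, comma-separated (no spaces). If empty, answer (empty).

After 1 (send(from=B, to=A, msg='resp')): A:[resp] B:[]
After 2 (process(B)): A:[resp] B:[]
After 3 (send(from=B, to=A, msg='bye')): A:[resp,bye] B:[]
After 4 (process(A)): A:[bye] B:[]
After 5 (process(A)): A:[] B:[]
After 6 (send(from=A, to=B, msg='start')): A:[] B:[start]
After 7 (send(from=B, to=A, msg='ping')): A:[ping] B:[start]
After 8 (process(B)): A:[ping] B:[]
After 9 (send(from=B, to=A, msg='done')): A:[ping,done] B:[]
After 10 (send(from=A, to=B, msg='hello')): A:[ping,done] B:[hello]
After 11 (process(A)): A:[done] B:[hello]
After 12 (send(from=B, to=A, msg='req')): A:[done,req] B:[hello]

Answer: done,req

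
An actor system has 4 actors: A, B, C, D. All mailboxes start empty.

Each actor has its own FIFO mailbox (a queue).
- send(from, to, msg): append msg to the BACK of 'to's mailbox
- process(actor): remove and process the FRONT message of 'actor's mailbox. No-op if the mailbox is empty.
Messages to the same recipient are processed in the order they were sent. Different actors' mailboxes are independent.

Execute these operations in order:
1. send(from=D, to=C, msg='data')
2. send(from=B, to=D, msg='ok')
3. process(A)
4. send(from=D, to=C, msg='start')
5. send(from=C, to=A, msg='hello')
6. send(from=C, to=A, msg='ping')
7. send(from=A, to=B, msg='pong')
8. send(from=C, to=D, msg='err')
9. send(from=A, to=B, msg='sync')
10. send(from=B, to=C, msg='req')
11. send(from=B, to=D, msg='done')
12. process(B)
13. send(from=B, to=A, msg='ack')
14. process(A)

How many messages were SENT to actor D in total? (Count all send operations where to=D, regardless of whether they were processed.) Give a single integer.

After 1 (send(from=D, to=C, msg='data')): A:[] B:[] C:[data] D:[]
After 2 (send(from=B, to=D, msg='ok')): A:[] B:[] C:[data] D:[ok]
After 3 (process(A)): A:[] B:[] C:[data] D:[ok]
After 4 (send(from=D, to=C, msg='start')): A:[] B:[] C:[data,start] D:[ok]
After 5 (send(from=C, to=A, msg='hello')): A:[hello] B:[] C:[data,start] D:[ok]
After 6 (send(from=C, to=A, msg='ping')): A:[hello,ping] B:[] C:[data,start] D:[ok]
After 7 (send(from=A, to=B, msg='pong')): A:[hello,ping] B:[pong] C:[data,start] D:[ok]
After 8 (send(from=C, to=D, msg='err')): A:[hello,ping] B:[pong] C:[data,start] D:[ok,err]
After 9 (send(from=A, to=B, msg='sync')): A:[hello,ping] B:[pong,sync] C:[data,start] D:[ok,err]
After 10 (send(from=B, to=C, msg='req')): A:[hello,ping] B:[pong,sync] C:[data,start,req] D:[ok,err]
After 11 (send(from=B, to=D, msg='done')): A:[hello,ping] B:[pong,sync] C:[data,start,req] D:[ok,err,done]
After 12 (process(B)): A:[hello,ping] B:[sync] C:[data,start,req] D:[ok,err,done]
After 13 (send(from=B, to=A, msg='ack')): A:[hello,ping,ack] B:[sync] C:[data,start,req] D:[ok,err,done]
After 14 (process(A)): A:[ping,ack] B:[sync] C:[data,start,req] D:[ok,err,done]

Answer: 3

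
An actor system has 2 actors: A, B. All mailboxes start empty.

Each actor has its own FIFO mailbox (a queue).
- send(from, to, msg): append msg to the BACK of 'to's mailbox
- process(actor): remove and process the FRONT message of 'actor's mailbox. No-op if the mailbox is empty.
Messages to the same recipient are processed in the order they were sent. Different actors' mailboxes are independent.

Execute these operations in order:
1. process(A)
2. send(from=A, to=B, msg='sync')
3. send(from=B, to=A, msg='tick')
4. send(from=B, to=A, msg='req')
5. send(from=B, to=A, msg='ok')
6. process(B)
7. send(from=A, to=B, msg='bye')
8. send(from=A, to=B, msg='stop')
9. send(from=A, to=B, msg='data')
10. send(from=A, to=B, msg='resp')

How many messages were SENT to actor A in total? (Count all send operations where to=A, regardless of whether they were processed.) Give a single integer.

Answer: 3

Derivation:
After 1 (process(A)): A:[] B:[]
After 2 (send(from=A, to=B, msg='sync')): A:[] B:[sync]
After 3 (send(from=B, to=A, msg='tick')): A:[tick] B:[sync]
After 4 (send(from=B, to=A, msg='req')): A:[tick,req] B:[sync]
After 5 (send(from=B, to=A, msg='ok')): A:[tick,req,ok] B:[sync]
After 6 (process(B)): A:[tick,req,ok] B:[]
After 7 (send(from=A, to=B, msg='bye')): A:[tick,req,ok] B:[bye]
After 8 (send(from=A, to=B, msg='stop')): A:[tick,req,ok] B:[bye,stop]
After 9 (send(from=A, to=B, msg='data')): A:[tick,req,ok] B:[bye,stop,data]
After 10 (send(from=A, to=B, msg='resp')): A:[tick,req,ok] B:[bye,stop,data,resp]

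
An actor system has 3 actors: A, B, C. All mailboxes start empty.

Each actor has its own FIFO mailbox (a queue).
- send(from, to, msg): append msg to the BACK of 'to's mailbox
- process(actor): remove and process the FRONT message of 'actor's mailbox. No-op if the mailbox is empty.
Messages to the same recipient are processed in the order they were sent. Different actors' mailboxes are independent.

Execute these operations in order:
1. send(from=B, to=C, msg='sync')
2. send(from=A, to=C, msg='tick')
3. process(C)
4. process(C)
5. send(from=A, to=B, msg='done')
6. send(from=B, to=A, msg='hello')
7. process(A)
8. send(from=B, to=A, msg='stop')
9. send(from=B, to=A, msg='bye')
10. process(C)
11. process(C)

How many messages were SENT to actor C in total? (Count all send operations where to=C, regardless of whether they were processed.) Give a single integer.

Answer: 2

Derivation:
After 1 (send(from=B, to=C, msg='sync')): A:[] B:[] C:[sync]
After 2 (send(from=A, to=C, msg='tick')): A:[] B:[] C:[sync,tick]
After 3 (process(C)): A:[] B:[] C:[tick]
After 4 (process(C)): A:[] B:[] C:[]
After 5 (send(from=A, to=B, msg='done')): A:[] B:[done] C:[]
After 6 (send(from=B, to=A, msg='hello')): A:[hello] B:[done] C:[]
After 7 (process(A)): A:[] B:[done] C:[]
After 8 (send(from=B, to=A, msg='stop')): A:[stop] B:[done] C:[]
After 9 (send(from=B, to=A, msg='bye')): A:[stop,bye] B:[done] C:[]
After 10 (process(C)): A:[stop,bye] B:[done] C:[]
After 11 (process(C)): A:[stop,bye] B:[done] C:[]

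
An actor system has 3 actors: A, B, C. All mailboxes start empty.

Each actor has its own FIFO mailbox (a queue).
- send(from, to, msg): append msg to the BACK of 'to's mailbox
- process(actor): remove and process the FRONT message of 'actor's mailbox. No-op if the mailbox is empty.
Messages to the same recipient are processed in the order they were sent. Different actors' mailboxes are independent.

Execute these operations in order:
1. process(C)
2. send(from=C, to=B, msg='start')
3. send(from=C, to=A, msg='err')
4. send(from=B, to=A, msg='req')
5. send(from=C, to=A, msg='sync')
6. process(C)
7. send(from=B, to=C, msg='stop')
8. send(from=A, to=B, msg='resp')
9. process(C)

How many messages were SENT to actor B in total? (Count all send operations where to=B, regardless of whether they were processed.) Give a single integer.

Answer: 2

Derivation:
After 1 (process(C)): A:[] B:[] C:[]
After 2 (send(from=C, to=B, msg='start')): A:[] B:[start] C:[]
After 3 (send(from=C, to=A, msg='err')): A:[err] B:[start] C:[]
After 4 (send(from=B, to=A, msg='req')): A:[err,req] B:[start] C:[]
After 5 (send(from=C, to=A, msg='sync')): A:[err,req,sync] B:[start] C:[]
After 6 (process(C)): A:[err,req,sync] B:[start] C:[]
After 7 (send(from=B, to=C, msg='stop')): A:[err,req,sync] B:[start] C:[stop]
After 8 (send(from=A, to=B, msg='resp')): A:[err,req,sync] B:[start,resp] C:[stop]
After 9 (process(C)): A:[err,req,sync] B:[start,resp] C:[]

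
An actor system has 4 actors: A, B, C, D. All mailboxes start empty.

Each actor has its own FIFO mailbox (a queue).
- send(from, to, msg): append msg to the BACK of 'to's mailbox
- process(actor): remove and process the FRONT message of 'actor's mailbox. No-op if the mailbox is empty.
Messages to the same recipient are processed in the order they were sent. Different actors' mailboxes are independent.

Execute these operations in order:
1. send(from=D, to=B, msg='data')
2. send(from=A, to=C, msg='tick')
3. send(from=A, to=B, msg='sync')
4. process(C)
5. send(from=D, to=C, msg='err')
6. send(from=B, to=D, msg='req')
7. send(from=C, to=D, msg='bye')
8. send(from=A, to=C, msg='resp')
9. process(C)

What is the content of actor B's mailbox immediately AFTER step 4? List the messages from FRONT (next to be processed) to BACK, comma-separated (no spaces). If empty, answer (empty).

After 1 (send(from=D, to=B, msg='data')): A:[] B:[data] C:[] D:[]
After 2 (send(from=A, to=C, msg='tick')): A:[] B:[data] C:[tick] D:[]
After 3 (send(from=A, to=B, msg='sync')): A:[] B:[data,sync] C:[tick] D:[]
After 4 (process(C)): A:[] B:[data,sync] C:[] D:[]

data,sync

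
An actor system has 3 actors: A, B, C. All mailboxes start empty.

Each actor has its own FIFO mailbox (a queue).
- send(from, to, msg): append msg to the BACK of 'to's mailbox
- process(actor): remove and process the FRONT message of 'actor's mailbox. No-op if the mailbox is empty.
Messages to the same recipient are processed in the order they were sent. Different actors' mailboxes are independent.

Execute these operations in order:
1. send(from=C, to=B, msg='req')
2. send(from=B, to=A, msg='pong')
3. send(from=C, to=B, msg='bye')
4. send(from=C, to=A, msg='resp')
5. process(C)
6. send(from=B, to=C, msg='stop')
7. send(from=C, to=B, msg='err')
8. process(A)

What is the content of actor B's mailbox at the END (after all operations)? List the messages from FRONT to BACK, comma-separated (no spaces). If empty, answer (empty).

After 1 (send(from=C, to=B, msg='req')): A:[] B:[req] C:[]
After 2 (send(from=B, to=A, msg='pong')): A:[pong] B:[req] C:[]
After 3 (send(from=C, to=B, msg='bye')): A:[pong] B:[req,bye] C:[]
After 4 (send(from=C, to=A, msg='resp')): A:[pong,resp] B:[req,bye] C:[]
After 5 (process(C)): A:[pong,resp] B:[req,bye] C:[]
After 6 (send(from=B, to=C, msg='stop')): A:[pong,resp] B:[req,bye] C:[stop]
After 7 (send(from=C, to=B, msg='err')): A:[pong,resp] B:[req,bye,err] C:[stop]
After 8 (process(A)): A:[resp] B:[req,bye,err] C:[stop]

Answer: req,bye,err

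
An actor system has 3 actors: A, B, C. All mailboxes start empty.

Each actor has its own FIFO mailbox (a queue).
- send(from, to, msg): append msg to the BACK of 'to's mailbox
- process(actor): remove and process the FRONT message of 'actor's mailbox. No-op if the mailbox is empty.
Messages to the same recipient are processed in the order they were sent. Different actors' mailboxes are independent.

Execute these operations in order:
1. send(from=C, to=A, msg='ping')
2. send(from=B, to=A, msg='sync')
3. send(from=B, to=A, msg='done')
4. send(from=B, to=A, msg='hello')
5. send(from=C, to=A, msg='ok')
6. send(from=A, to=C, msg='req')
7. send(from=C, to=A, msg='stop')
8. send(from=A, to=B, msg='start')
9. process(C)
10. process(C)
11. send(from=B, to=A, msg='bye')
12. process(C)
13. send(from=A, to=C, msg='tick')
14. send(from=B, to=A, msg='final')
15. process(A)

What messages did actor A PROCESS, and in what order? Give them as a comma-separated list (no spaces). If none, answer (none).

After 1 (send(from=C, to=A, msg='ping')): A:[ping] B:[] C:[]
After 2 (send(from=B, to=A, msg='sync')): A:[ping,sync] B:[] C:[]
After 3 (send(from=B, to=A, msg='done')): A:[ping,sync,done] B:[] C:[]
After 4 (send(from=B, to=A, msg='hello')): A:[ping,sync,done,hello] B:[] C:[]
After 5 (send(from=C, to=A, msg='ok')): A:[ping,sync,done,hello,ok] B:[] C:[]
After 6 (send(from=A, to=C, msg='req')): A:[ping,sync,done,hello,ok] B:[] C:[req]
After 7 (send(from=C, to=A, msg='stop')): A:[ping,sync,done,hello,ok,stop] B:[] C:[req]
After 8 (send(from=A, to=B, msg='start')): A:[ping,sync,done,hello,ok,stop] B:[start] C:[req]
After 9 (process(C)): A:[ping,sync,done,hello,ok,stop] B:[start] C:[]
After 10 (process(C)): A:[ping,sync,done,hello,ok,stop] B:[start] C:[]
After 11 (send(from=B, to=A, msg='bye')): A:[ping,sync,done,hello,ok,stop,bye] B:[start] C:[]
After 12 (process(C)): A:[ping,sync,done,hello,ok,stop,bye] B:[start] C:[]
After 13 (send(from=A, to=C, msg='tick')): A:[ping,sync,done,hello,ok,stop,bye] B:[start] C:[tick]
After 14 (send(from=B, to=A, msg='final')): A:[ping,sync,done,hello,ok,stop,bye,final] B:[start] C:[tick]
After 15 (process(A)): A:[sync,done,hello,ok,stop,bye,final] B:[start] C:[tick]

Answer: ping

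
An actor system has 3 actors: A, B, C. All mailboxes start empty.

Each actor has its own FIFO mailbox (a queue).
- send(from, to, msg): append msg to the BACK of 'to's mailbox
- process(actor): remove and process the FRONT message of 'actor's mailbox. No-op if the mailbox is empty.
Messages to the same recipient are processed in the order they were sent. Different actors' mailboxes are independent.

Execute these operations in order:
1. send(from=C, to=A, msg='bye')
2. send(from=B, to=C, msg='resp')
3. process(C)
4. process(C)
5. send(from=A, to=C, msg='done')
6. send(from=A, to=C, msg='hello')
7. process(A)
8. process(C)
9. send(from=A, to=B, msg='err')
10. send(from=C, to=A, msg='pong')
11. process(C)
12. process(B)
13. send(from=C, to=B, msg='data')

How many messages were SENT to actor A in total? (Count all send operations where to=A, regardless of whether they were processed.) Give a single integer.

After 1 (send(from=C, to=A, msg='bye')): A:[bye] B:[] C:[]
After 2 (send(from=B, to=C, msg='resp')): A:[bye] B:[] C:[resp]
After 3 (process(C)): A:[bye] B:[] C:[]
After 4 (process(C)): A:[bye] B:[] C:[]
After 5 (send(from=A, to=C, msg='done')): A:[bye] B:[] C:[done]
After 6 (send(from=A, to=C, msg='hello')): A:[bye] B:[] C:[done,hello]
After 7 (process(A)): A:[] B:[] C:[done,hello]
After 8 (process(C)): A:[] B:[] C:[hello]
After 9 (send(from=A, to=B, msg='err')): A:[] B:[err] C:[hello]
After 10 (send(from=C, to=A, msg='pong')): A:[pong] B:[err] C:[hello]
After 11 (process(C)): A:[pong] B:[err] C:[]
After 12 (process(B)): A:[pong] B:[] C:[]
After 13 (send(from=C, to=B, msg='data')): A:[pong] B:[data] C:[]

Answer: 2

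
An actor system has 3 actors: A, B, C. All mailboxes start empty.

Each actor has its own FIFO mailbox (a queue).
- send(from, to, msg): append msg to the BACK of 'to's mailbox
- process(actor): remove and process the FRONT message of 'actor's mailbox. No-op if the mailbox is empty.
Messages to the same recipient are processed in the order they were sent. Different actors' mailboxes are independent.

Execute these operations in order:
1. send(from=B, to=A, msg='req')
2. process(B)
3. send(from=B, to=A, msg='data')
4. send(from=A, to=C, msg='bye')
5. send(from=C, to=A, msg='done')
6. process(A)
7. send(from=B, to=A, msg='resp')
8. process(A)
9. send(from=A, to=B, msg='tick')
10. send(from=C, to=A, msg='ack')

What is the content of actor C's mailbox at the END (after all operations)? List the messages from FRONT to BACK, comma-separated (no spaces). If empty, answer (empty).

Answer: bye

Derivation:
After 1 (send(from=B, to=A, msg='req')): A:[req] B:[] C:[]
After 2 (process(B)): A:[req] B:[] C:[]
After 3 (send(from=B, to=A, msg='data')): A:[req,data] B:[] C:[]
After 4 (send(from=A, to=C, msg='bye')): A:[req,data] B:[] C:[bye]
After 5 (send(from=C, to=A, msg='done')): A:[req,data,done] B:[] C:[bye]
After 6 (process(A)): A:[data,done] B:[] C:[bye]
After 7 (send(from=B, to=A, msg='resp')): A:[data,done,resp] B:[] C:[bye]
After 8 (process(A)): A:[done,resp] B:[] C:[bye]
After 9 (send(from=A, to=B, msg='tick')): A:[done,resp] B:[tick] C:[bye]
After 10 (send(from=C, to=A, msg='ack')): A:[done,resp,ack] B:[tick] C:[bye]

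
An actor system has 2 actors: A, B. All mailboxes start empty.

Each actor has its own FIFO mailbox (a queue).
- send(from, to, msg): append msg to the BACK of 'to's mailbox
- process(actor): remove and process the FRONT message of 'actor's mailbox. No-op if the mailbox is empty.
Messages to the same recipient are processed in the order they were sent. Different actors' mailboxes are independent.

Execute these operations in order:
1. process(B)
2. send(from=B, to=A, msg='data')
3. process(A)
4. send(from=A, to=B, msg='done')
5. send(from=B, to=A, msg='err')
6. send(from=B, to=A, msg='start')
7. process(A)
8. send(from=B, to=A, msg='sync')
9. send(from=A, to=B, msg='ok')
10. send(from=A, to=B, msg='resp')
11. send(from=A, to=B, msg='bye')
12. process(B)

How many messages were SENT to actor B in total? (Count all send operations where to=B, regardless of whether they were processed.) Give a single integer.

Answer: 4

Derivation:
After 1 (process(B)): A:[] B:[]
After 2 (send(from=B, to=A, msg='data')): A:[data] B:[]
After 3 (process(A)): A:[] B:[]
After 4 (send(from=A, to=B, msg='done')): A:[] B:[done]
After 5 (send(from=B, to=A, msg='err')): A:[err] B:[done]
After 6 (send(from=B, to=A, msg='start')): A:[err,start] B:[done]
After 7 (process(A)): A:[start] B:[done]
After 8 (send(from=B, to=A, msg='sync')): A:[start,sync] B:[done]
After 9 (send(from=A, to=B, msg='ok')): A:[start,sync] B:[done,ok]
After 10 (send(from=A, to=B, msg='resp')): A:[start,sync] B:[done,ok,resp]
After 11 (send(from=A, to=B, msg='bye')): A:[start,sync] B:[done,ok,resp,bye]
After 12 (process(B)): A:[start,sync] B:[ok,resp,bye]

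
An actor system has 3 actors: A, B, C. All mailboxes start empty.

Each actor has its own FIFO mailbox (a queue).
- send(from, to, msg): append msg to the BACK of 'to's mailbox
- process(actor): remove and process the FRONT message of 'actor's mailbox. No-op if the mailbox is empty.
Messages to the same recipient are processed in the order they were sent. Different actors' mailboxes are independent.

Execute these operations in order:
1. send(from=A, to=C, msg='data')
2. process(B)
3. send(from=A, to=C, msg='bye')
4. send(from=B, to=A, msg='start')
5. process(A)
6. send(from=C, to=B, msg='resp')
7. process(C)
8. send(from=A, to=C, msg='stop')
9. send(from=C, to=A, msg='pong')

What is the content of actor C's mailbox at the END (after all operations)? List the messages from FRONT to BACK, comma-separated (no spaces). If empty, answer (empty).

After 1 (send(from=A, to=C, msg='data')): A:[] B:[] C:[data]
After 2 (process(B)): A:[] B:[] C:[data]
After 3 (send(from=A, to=C, msg='bye')): A:[] B:[] C:[data,bye]
After 4 (send(from=B, to=A, msg='start')): A:[start] B:[] C:[data,bye]
After 5 (process(A)): A:[] B:[] C:[data,bye]
After 6 (send(from=C, to=B, msg='resp')): A:[] B:[resp] C:[data,bye]
After 7 (process(C)): A:[] B:[resp] C:[bye]
After 8 (send(from=A, to=C, msg='stop')): A:[] B:[resp] C:[bye,stop]
After 9 (send(from=C, to=A, msg='pong')): A:[pong] B:[resp] C:[bye,stop]

Answer: bye,stop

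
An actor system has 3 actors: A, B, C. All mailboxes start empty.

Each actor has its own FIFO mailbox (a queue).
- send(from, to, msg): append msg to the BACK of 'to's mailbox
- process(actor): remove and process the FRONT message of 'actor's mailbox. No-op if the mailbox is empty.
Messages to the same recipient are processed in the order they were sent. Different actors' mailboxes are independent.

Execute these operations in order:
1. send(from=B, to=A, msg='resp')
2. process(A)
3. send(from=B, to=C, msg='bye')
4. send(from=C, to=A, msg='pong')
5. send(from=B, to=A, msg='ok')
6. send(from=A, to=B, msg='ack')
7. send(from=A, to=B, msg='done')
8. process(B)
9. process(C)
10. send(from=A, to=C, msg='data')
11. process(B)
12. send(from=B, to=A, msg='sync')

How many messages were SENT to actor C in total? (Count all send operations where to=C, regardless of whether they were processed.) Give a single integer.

Answer: 2

Derivation:
After 1 (send(from=B, to=A, msg='resp')): A:[resp] B:[] C:[]
After 2 (process(A)): A:[] B:[] C:[]
After 3 (send(from=B, to=C, msg='bye')): A:[] B:[] C:[bye]
After 4 (send(from=C, to=A, msg='pong')): A:[pong] B:[] C:[bye]
After 5 (send(from=B, to=A, msg='ok')): A:[pong,ok] B:[] C:[bye]
After 6 (send(from=A, to=B, msg='ack')): A:[pong,ok] B:[ack] C:[bye]
After 7 (send(from=A, to=B, msg='done')): A:[pong,ok] B:[ack,done] C:[bye]
After 8 (process(B)): A:[pong,ok] B:[done] C:[bye]
After 9 (process(C)): A:[pong,ok] B:[done] C:[]
After 10 (send(from=A, to=C, msg='data')): A:[pong,ok] B:[done] C:[data]
After 11 (process(B)): A:[pong,ok] B:[] C:[data]
After 12 (send(from=B, to=A, msg='sync')): A:[pong,ok,sync] B:[] C:[data]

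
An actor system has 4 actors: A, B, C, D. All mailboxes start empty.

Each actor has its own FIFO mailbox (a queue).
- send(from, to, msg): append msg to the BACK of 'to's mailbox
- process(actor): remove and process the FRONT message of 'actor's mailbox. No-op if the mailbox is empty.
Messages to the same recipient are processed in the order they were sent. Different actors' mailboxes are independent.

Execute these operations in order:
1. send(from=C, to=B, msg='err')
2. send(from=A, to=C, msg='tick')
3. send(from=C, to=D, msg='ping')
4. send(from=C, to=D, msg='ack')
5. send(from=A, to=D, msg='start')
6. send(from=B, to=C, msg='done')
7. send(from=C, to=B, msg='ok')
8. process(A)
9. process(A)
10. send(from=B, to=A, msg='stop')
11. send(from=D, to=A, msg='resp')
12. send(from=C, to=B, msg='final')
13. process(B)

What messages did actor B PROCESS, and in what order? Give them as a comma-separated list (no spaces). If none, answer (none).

Answer: err

Derivation:
After 1 (send(from=C, to=B, msg='err')): A:[] B:[err] C:[] D:[]
After 2 (send(from=A, to=C, msg='tick')): A:[] B:[err] C:[tick] D:[]
After 3 (send(from=C, to=D, msg='ping')): A:[] B:[err] C:[tick] D:[ping]
After 4 (send(from=C, to=D, msg='ack')): A:[] B:[err] C:[tick] D:[ping,ack]
After 5 (send(from=A, to=D, msg='start')): A:[] B:[err] C:[tick] D:[ping,ack,start]
After 6 (send(from=B, to=C, msg='done')): A:[] B:[err] C:[tick,done] D:[ping,ack,start]
After 7 (send(from=C, to=B, msg='ok')): A:[] B:[err,ok] C:[tick,done] D:[ping,ack,start]
After 8 (process(A)): A:[] B:[err,ok] C:[tick,done] D:[ping,ack,start]
After 9 (process(A)): A:[] B:[err,ok] C:[tick,done] D:[ping,ack,start]
After 10 (send(from=B, to=A, msg='stop')): A:[stop] B:[err,ok] C:[tick,done] D:[ping,ack,start]
After 11 (send(from=D, to=A, msg='resp')): A:[stop,resp] B:[err,ok] C:[tick,done] D:[ping,ack,start]
After 12 (send(from=C, to=B, msg='final')): A:[stop,resp] B:[err,ok,final] C:[tick,done] D:[ping,ack,start]
After 13 (process(B)): A:[stop,resp] B:[ok,final] C:[tick,done] D:[ping,ack,start]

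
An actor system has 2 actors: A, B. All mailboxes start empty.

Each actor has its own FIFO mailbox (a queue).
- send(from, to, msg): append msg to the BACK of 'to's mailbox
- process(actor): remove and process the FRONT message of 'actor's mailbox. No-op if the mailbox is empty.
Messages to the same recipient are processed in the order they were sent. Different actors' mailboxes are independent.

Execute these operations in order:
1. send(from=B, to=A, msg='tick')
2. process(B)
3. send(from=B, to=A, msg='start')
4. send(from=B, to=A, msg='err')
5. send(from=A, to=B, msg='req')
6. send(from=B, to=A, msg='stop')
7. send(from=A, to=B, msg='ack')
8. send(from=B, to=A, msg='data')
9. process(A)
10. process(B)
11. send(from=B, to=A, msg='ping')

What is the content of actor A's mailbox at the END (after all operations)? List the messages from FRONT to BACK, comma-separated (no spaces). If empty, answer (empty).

After 1 (send(from=B, to=A, msg='tick')): A:[tick] B:[]
After 2 (process(B)): A:[tick] B:[]
After 3 (send(from=B, to=A, msg='start')): A:[tick,start] B:[]
After 4 (send(from=B, to=A, msg='err')): A:[tick,start,err] B:[]
After 5 (send(from=A, to=B, msg='req')): A:[tick,start,err] B:[req]
After 6 (send(from=B, to=A, msg='stop')): A:[tick,start,err,stop] B:[req]
After 7 (send(from=A, to=B, msg='ack')): A:[tick,start,err,stop] B:[req,ack]
After 8 (send(from=B, to=A, msg='data')): A:[tick,start,err,stop,data] B:[req,ack]
After 9 (process(A)): A:[start,err,stop,data] B:[req,ack]
After 10 (process(B)): A:[start,err,stop,data] B:[ack]
After 11 (send(from=B, to=A, msg='ping')): A:[start,err,stop,data,ping] B:[ack]

Answer: start,err,stop,data,ping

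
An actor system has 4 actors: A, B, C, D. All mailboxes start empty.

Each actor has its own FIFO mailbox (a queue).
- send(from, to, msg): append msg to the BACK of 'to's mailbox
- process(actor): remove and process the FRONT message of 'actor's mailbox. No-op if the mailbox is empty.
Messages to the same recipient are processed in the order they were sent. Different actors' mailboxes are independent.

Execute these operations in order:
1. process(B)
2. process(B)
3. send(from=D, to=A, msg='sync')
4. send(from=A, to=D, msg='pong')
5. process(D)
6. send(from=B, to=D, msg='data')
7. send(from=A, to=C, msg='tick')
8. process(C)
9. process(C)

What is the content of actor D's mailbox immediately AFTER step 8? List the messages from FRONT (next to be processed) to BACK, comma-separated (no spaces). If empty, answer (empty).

After 1 (process(B)): A:[] B:[] C:[] D:[]
After 2 (process(B)): A:[] B:[] C:[] D:[]
After 3 (send(from=D, to=A, msg='sync')): A:[sync] B:[] C:[] D:[]
After 4 (send(from=A, to=D, msg='pong')): A:[sync] B:[] C:[] D:[pong]
After 5 (process(D)): A:[sync] B:[] C:[] D:[]
After 6 (send(from=B, to=D, msg='data')): A:[sync] B:[] C:[] D:[data]
After 7 (send(from=A, to=C, msg='tick')): A:[sync] B:[] C:[tick] D:[data]
After 8 (process(C)): A:[sync] B:[] C:[] D:[data]

data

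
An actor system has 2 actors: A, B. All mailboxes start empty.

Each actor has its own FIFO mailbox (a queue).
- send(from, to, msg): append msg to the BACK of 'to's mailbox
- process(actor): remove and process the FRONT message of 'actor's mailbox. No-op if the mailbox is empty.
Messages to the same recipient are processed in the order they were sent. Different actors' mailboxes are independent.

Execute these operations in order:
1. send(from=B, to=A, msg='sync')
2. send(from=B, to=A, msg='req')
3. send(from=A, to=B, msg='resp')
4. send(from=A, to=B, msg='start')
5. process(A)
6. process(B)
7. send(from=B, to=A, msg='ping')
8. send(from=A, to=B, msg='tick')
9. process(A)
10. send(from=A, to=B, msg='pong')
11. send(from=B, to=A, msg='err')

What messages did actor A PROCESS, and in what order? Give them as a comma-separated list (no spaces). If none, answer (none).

After 1 (send(from=B, to=A, msg='sync')): A:[sync] B:[]
After 2 (send(from=B, to=A, msg='req')): A:[sync,req] B:[]
After 3 (send(from=A, to=B, msg='resp')): A:[sync,req] B:[resp]
After 4 (send(from=A, to=B, msg='start')): A:[sync,req] B:[resp,start]
After 5 (process(A)): A:[req] B:[resp,start]
After 6 (process(B)): A:[req] B:[start]
After 7 (send(from=B, to=A, msg='ping')): A:[req,ping] B:[start]
After 8 (send(from=A, to=B, msg='tick')): A:[req,ping] B:[start,tick]
After 9 (process(A)): A:[ping] B:[start,tick]
After 10 (send(from=A, to=B, msg='pong')): A:[ping] B:[start,tick,pong]
After 11 (send(from=B, to=A, msg='err')): A:[ping,err] B:[start,tick,pong]

Answer: sync,req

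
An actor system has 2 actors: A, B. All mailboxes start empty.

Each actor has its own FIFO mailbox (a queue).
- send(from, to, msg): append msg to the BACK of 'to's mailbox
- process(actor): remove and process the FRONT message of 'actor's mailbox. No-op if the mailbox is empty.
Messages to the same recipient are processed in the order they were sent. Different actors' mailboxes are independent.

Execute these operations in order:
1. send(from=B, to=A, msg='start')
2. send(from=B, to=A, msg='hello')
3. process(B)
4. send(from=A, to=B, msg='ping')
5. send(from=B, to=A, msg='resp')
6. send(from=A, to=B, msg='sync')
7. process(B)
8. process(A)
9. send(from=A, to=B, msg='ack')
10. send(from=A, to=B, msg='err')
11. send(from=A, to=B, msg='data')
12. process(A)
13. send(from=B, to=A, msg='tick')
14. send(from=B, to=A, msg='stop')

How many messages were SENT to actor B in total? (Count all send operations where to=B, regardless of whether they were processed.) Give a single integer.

Answer: 5

Derivation:
After 1 (send(from=B, to=A, msg='start')): A:[start] B:[]
After 2 (send(from=B, to=A, msg='hello')): A:[start,hello] B:[]
After 3 (process(B)): A:[start,hello] B:[]
After 4 (send(from=A, to=B, msg='ping')): A:[start,hello] B:[ping]
After 5 (send(from=B, to=A, msg='resp')): A:[start,hello,resp] B:[ping]
After 6 (send(from=A, to=B, msg='sync')): A:[start,hello,resp] B:[ping,sync]
After 7 (process(B)): A:[start,hello,resp] B:[sync]
After 8 (process(A)): A:[hello,resp] B:[sync]
After 9 (send(from=A, to=B, msg='ack')): A:[hello,resp] B:[sync,ack]
After 10 (send(from=A, to=B, msg='err')): A:[hello,resp] B:[sync,ack,err]
After 11 (send(from=A, to=B, msg='data')): A:[hello,resp] B:[sync,ack,err,data]
After 12 (process(A)): A:[resp] B:[sync,ack,err,data]
After 13 (send(from=B, to=A, msg='tick')): A:[resp,tick] B:[sync,ack,err,data]
After 14 (send(from=B, to=A, msg='stop')): A:[resp,tick,stop] B:[sync,ack,err,data]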